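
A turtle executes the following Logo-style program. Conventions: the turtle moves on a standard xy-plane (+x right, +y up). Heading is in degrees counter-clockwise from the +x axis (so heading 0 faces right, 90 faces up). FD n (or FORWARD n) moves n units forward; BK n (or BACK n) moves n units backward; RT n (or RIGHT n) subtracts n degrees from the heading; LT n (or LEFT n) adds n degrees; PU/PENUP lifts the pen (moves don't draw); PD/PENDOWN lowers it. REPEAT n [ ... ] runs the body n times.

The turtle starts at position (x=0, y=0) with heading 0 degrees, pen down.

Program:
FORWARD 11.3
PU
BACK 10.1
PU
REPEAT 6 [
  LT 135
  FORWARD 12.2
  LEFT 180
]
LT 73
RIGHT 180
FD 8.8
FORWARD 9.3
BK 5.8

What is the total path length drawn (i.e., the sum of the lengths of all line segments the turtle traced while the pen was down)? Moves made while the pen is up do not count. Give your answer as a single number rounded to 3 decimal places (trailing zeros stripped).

Executing turtle program step by step:
Start: pos=(0,0), heading=0, pen down
FD 11.3: (0,0) -> (11.3,0) [heading=0, draw]
PU: pen up
BK 10.1: (11.3,0) -> (1.2,0) [heading=0, move]
PU: pen up
REPEAT 6 [
  -- iteration 1/6 --
  LT 135: heading 0 -> 135
  FD 12.2: (1.2,0) -> (-7.427,8.627) [heading=135, move]
  LT 180: heading 135 -> 315
  -- iteration 2/6 --
  LT 135: heading 315 -> 90
  FD 12.2: (-7.427,8.627) -> (-7.427,20.827) [heading=90, move]
  LT 180: heading 90 -> 270
  -- iteration 3/6 --
  LT 135: heading 270 -> 45
  FD 12.2: (-7.427,20.827) -> (1.2,29.453) [heading=45, move]
  LT 180: heading 45 -> 225
  -- iteration 4/6 --
  LT 135: heading 225 -> 0
  FD 12.2: (1.2,29.453) -> (13.4,29.453) [heading=0, move]
  LT 180: heading 0 -> 180
  -- iteration 5/6 --
  LT 135: heading 180 -> 315
  FD 12.2: (13.4,29.453) -> (22.027,20.827) [heading=315, move]
  LT 180: heading 315 -> 135
  -- iteration 6/6 --
  LT 135: heading 135 -> 270
  FD 12.2: (22.027,20.827) -> (22.027,8.627) [heading=270, move]
  LT 180: heading 270 -> 90
]
LT 73: heading 90 -> 163
RT 180: heading 163 -> 343
FD 8.8: (22.027,8.627) -> (30.442,6.054) [heading=343, move]
FD 9.3: (30.442,6.054) -> (39.336,3.335) [heading=343, move]
BK 5.8: (39.336,3.335) -> (33.789,5.031) [heading=343, move]
Final: pos=(33.789,5.031), heading=343, 1 segment(s) drawn

Segment lengths:
  seg 1: (0,0) -> (11.3,0), length = 11.3
Total = 11.3

Answer: 11.3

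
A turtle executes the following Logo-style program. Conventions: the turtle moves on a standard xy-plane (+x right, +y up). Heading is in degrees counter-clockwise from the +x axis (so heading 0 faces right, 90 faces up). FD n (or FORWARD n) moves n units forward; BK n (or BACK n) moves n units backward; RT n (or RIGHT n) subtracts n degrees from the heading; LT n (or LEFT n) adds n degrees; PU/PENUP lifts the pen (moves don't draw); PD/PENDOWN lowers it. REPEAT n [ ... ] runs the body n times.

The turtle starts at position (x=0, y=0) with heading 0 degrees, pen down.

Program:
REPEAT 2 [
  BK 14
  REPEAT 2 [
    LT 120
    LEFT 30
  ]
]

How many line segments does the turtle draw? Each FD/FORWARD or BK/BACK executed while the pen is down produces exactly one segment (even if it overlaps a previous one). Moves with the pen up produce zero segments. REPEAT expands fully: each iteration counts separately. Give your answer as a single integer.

Answer: 2

Derivation:
Executing turtle program step by step:
Start: pos=(0,0), heading=0, pen down
REPEAT 2 [
  -- iteration 1/2 --
  BK 14: (0,0) -> (-14,0) [heading=0, draw]
  REPEAT 2 [
    -- iteration 1/2 --
    LT 120: heading 0 -> 120
    LT 30: heading 120 -> 150
    -- iteration 2/2 --
    LT 120: heading 150 -> 270
    LT 30: heading 270 -> 300
  ]
  -- iteration 2/2 --
  BK 14: (-14,0) -> (-21,12.124) [heading=300, draw]
  REPEAT 2 [
    -- iteration 1/2 --
    LT 120: heading 300 -> 60
    LT 30: heading 60 -> 90
    -- iteration 2/2 --
    LT 120: heading 90 -> 210
    LT 30: heading 210 -> 240
  ]
]
Final: pos=(-21,12.124), heading=240, 2 segment(s) drawn
Segments drawn: 2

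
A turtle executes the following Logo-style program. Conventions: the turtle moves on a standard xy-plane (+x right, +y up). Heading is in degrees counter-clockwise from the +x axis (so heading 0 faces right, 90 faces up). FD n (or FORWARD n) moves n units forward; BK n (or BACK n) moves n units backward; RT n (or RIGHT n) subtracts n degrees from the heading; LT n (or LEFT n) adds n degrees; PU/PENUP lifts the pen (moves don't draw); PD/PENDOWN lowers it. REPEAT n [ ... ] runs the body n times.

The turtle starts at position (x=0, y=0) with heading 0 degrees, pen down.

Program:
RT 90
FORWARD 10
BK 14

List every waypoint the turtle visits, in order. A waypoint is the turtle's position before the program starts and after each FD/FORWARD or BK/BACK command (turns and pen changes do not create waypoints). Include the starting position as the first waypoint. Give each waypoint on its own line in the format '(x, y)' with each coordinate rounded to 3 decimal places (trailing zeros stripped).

Answer: (0, 0)
(0, -10)
(0, 4)

Derivation:
Executing turtle program step by step:
Start: pos=(0,0), heading=0, pen down
RT 90: heading 0 -> 270
FD 10: (0,0) -> (0,-10) [heading=270, draw]
BK 14: (0,-10) -> (0,4) [heading=270, draw]
Final: pos=(0,4), heading=270, 2 segment(s) drawn
Waypoints (3 total):
(0, 0)
(0, -10)
(0, 4)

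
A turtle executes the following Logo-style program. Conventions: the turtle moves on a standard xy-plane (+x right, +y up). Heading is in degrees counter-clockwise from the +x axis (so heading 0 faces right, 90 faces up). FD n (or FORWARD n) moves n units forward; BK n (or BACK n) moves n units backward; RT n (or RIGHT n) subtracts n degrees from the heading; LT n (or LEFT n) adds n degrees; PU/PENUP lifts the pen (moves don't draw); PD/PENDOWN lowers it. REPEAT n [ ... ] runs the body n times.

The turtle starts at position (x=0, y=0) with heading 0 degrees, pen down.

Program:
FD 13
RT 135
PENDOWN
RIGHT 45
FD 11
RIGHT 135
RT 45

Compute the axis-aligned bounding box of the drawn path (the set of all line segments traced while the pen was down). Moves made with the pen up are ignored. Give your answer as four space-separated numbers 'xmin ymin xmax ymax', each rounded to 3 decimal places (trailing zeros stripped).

Answer: 0 0 13 0

Derivation:
Executing turtle program step by step:
Start: pos=(0,0), heading=0, pen down
FD 13: (0,0) -> (13,0) [heading=0, draw]
RT 135: heading 0 -> 225
PD: pen down
RT 45: heading 225 -> 180
FD 11: (13,0) -> (2,0) [heading=180, draw]
RT 135: heading 180 -> 45
RT 45: heading 45 -> 0
Final: pos=(2,0), heading=0, 2 segment(s) drawn

Segment endpoints: x in {0, 2, 13}, y in {0, 0}
xmin=0, ymin=0, xmax=13, ymax=0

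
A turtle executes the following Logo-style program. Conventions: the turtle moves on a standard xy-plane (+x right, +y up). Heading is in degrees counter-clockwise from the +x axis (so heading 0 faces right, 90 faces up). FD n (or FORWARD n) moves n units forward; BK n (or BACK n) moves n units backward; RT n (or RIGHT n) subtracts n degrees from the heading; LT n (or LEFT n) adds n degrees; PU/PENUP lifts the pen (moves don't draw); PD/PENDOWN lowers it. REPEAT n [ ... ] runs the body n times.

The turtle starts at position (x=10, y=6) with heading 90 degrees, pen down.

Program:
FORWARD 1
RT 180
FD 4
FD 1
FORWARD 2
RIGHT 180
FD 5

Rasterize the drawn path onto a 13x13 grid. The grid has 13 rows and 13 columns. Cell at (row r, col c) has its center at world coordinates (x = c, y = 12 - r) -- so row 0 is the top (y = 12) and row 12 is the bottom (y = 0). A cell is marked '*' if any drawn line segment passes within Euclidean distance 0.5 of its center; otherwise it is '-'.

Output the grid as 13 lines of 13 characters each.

Answer: -------------
-------------
-------------
-------------
-------------
----------*--
----------*--
----------*--
----------*--
----------*--
----------*--
----------*--
----------*--

Derivation:
Segment 0: (10,6) -> (10,7)
Segment 1: (10,7) -> (10,3)
Segment 2: (10,3) -> (10,2)
Segment 3: (10,2) -> (10,0)
Segment 4: (10,0) -> (10,5)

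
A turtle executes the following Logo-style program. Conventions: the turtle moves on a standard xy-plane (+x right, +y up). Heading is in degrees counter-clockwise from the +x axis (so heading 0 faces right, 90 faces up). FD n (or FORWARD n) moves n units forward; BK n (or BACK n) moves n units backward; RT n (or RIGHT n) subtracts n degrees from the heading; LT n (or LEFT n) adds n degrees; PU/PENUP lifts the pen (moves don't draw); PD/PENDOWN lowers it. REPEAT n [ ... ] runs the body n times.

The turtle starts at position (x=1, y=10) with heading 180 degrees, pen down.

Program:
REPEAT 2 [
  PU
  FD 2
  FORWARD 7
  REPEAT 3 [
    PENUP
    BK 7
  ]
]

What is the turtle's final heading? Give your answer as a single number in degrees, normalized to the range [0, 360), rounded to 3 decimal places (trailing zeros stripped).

Executing turtle program step by step:
Start: pos=(1,10), heading=180, pen down
REPEAT 2 [
  -- iteration 1/2 --
  PU: pen up
  FD 2: (1,10) -> (-1,10) [heading=180, move]
  FD 7: (-1,10) -> (-8,10) [heading=180, move]
  REPEAT 3 [
    -- iteration 1/3 --
    PU: pen up
    BK 7: (-8,10) -> (-1,10) [heading=180, move]
    -- iteration 2/3 --
    PU: pen up
    BK 7: (-1,10) -> (6,10) [heading=180, move]
    -- iteration 3/3 --
    PU: pen up
    BK 7: (6,10) -> (13,10) [heading=180, move]
  ]
  -- iteration 2/2 --
  PU: pen up
  FD 2: (13,10) -> (11,10) [heading=180, move]
  FD 7: (11,10) -> (4,10) [heading=180, move]
  REPEAT 3 [
    -- iteration 1/3 --
    PU: pen up
    BK 7: (4,10) -> (11,10) [heading=180, move]
    -- iteration 2/3 --
    PU: pen up
    BK 7: (11,10) -> (18,10) [heading=180, move]
    -- iteration 3/3 --
    PU: pen up
    BK 7: (18,10) -> (25,10) [heading=180, move]
  ]
]
Final: pos=(25,10), heading=180, 0 segment(s) drawn

Answer: 180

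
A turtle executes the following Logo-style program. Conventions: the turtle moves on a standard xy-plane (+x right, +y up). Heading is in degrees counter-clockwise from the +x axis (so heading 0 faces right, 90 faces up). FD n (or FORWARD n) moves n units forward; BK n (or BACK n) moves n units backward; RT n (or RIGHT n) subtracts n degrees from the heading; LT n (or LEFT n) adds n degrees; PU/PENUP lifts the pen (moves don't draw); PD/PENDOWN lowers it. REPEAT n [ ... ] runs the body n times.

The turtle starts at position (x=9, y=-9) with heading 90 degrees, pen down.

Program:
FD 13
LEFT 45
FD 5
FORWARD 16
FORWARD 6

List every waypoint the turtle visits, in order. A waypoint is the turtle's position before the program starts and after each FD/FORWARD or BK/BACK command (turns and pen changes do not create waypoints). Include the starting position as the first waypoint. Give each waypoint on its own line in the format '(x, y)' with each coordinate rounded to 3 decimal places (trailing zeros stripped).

Answer: (9, -9)
(9, 4)
(5.464, 7.536)
(-5.849, 18.849)
(-10.092, 23.092)

Derivation:
Executing turtle program step by step:
Start: pos=(9,-9), heading=90, pen down
FD 13: (9,-9) -> (9,4) [heading=90, draw]
LT 45: heading 90 -> 135
FD 5: (9,4) -> (5.464,7.536) [heading=135, draw]
FD 16: (5.464,7.536) -> (-5.849,18.849) [heading=135, draw]
FD 6: (-5.849,18.849) -> (-10.092,23.092) [heading=135, draw]
Final: pos=(-10.092,23.092), heading=135, 4 segment(s) drawn
Waypoints (5 total):
(9, -9)
(9, 4)
(5.464, 7.536)
(-5.849, 18.849)
(-10.092, 23.092)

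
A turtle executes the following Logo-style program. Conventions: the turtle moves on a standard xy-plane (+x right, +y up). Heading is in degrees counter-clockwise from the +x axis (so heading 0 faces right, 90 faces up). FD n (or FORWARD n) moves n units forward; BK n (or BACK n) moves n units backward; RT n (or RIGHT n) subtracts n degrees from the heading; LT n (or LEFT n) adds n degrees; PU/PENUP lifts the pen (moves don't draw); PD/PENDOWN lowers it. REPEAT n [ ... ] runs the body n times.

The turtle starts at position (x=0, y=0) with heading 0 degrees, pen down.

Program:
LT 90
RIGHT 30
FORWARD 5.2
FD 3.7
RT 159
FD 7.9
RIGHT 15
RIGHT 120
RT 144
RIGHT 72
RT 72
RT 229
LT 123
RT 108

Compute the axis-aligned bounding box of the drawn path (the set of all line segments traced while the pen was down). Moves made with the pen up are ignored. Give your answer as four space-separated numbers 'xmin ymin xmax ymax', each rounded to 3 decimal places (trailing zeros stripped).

Answer: 0 -0.095 4.45 7.708

Derivation:
Executing turtle program step by step:
Start: pos=(0,0), heading=0, pen down
LT 90: heading 0 -> 90
RT 30: heading 90 -> 60
FD 5.2: (0,0) -> (2.6,4.503) [heading=60, draw]
FD 3.7: (2.6,4.503) -> (4.45,7.708) [heading=60, draw]
RT 159: heading 60 -> 261
FD 7.9: (4.45,7.708) -> (3.214,-0.095) [heading=261, draw]
RT 15: heading 261 -> 246
RT 120: heading 246 -> 126
RT 144: heading 126 -> 342
RT 72: heading 342 -> 270
RT 72: heading 270 -> 198
RT 229: heading 198 -> 329
LT 123: heading 329 -> 92
RT 108: heading 92 -> 344
Final: pos=(3.214,-0.095), heading=344, 3 segment(s) drawn

Segment endpoints: x in {0, 2.6, 3.214, 4.45}, y in {-0.095, 0, 4.503, 7.708}
xmin=0, ymin=-0.095, xmax=4.45, ymax=7.708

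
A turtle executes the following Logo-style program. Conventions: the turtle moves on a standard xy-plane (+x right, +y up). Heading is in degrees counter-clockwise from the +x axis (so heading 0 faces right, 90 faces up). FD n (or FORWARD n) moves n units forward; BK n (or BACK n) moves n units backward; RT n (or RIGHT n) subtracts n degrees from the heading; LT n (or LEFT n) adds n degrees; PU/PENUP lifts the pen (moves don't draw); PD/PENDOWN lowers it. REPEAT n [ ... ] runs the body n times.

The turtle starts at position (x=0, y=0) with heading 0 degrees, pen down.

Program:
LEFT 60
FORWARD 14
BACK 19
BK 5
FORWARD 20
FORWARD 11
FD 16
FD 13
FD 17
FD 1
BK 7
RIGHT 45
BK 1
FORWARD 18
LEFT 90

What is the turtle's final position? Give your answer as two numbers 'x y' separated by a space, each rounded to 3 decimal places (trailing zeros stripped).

Answer: 46.921 57.227

Derivation:
Executing turtle program step by step:
Start: pos=(0,0), heading=0, pen down
LT 60: heading 0 -> 60
FD 14: (0,0) -> (7,12.124) [heading=60, draw]
BK 19: (7,12.124) -> (-2.5,-4.33) [heading=60, draw]
BK 5: (-2.5,-4.33) -> (-5,-8.66) [heading=60, draw]
FD 20: (-5,-8.66) -> (5,8.66) [heading=60, draw]
FD 11: (5,8.66) -> (10.5,18.187) [heading=60, draw]
FD 16: (10.5,18.187) -> (18.5,32.043) [heading=60, draw]
FD 13: (18.5,32.043) -> (25,43.301) [heading=60, draw]
FD 17: (25,43.301) -> (33.5,58.024) [heading=60, draw]
FD 1: (33.5,58.024) -> (34,58.89) [heading=60, draw]
BK 7: (34,58.89) -> (30.5,52.828) [heading=60, draw]
RT 45: heading 60 -> 15
BK 1: (30.5,52.828) -> (29.534,52.569) [heading=15, draw]
FD 18: (29.534,52.569) -> (46.921,57.227) [heading=15, draw]
LT 90: heading 15 -> 105
Final: pos=(46.921,57.227), heading=105, 12 segment(s) drawn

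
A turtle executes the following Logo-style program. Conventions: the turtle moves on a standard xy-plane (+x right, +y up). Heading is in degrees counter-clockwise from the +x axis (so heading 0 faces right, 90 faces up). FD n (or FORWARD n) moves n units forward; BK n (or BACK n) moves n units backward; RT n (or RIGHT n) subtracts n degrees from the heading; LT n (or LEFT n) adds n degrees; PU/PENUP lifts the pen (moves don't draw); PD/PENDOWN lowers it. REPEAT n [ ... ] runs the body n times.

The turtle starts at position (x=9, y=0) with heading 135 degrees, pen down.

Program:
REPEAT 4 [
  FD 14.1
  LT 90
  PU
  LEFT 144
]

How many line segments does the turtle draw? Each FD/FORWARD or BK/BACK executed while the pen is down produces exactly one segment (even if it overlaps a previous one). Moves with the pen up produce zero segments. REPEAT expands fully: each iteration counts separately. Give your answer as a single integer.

Executing turtle program step by step:
Start: pos=(9,0), heading=135, pen down
REPEAT 4 [
  -- iteration 1/4 --
  FD 14.1: (9,0) -> (-0.97,9.97) [heading=135, draw]
  LT 90: heading 135 -> 225
  PU: pen up
  LT 144: heading 225 -> 9
  -- iteration 2/4 --
  FD 14.1: (-0.97,9.97) -> (12.956,12.176) [heading=9, move]
  LT 90: heading 9 -> 99
  PU: pen up
  LT 144: heading 99 -> 243
  -- iteration 3/4 --
  FD 14.1: (12.956,12.176) -> (6.555,-0.387) [heading=243, move]
  LT 90: heading 243 -> 333
  PU: pen up
  LT 144: heading 333 -> 117
  -- iteration 4/4 --
  FD 14.1: (6.555,-0.387) -> (0.154,12.176) [heading=117, move]
  LT 90: heading 117 -> 207
  PU: pen up
  LT 144: heading 207 -> 351
]
Final: pos=(0.154,12.176), heading=351, 1 segment(s) drawn
Segments drawn: 1

Answer: 1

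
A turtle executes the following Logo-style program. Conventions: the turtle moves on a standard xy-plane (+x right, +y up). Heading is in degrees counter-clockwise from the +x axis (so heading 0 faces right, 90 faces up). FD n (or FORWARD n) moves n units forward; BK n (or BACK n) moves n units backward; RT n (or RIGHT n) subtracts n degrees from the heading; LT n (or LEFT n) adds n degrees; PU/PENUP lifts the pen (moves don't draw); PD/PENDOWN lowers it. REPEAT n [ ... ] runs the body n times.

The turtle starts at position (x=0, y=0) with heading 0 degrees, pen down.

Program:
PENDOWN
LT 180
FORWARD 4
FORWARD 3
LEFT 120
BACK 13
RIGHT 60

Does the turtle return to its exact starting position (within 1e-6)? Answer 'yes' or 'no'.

Answer: no

Derivation:
Executing turtle program step by step:
Start: pos=(0,0), heading=0, pen down
PD: pen down
LT 180: heading 0 -> 180
FD 4: (0,0) -> (-4,0) [heading=180, draw]
FD 3: (-4,0) -> (-7,0) [heading=180, draw]
LT 120: heading 180 -> 300
BK 13: (-7,0) -> (-13.5,11.258) [heading=300, draw]
RT 60: heading 300 -> 240
Final: pos=(-13.5,11.258), heading=240, 3 segment(s) drawn

Start position: (0, 0)
Final position: (-13.5, 11.258)
Distance = 17.578; >= 1e-6 -> NOT closed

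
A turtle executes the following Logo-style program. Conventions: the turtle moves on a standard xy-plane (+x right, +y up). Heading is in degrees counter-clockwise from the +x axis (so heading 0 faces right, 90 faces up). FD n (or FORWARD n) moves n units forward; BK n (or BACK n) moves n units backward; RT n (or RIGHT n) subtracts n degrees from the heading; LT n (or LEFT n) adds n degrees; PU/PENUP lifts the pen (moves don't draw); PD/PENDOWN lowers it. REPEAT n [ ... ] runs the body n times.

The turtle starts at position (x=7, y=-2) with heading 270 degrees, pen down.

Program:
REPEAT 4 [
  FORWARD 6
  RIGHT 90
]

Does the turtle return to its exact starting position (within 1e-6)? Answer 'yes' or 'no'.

Executing turtle program step by step:
Start: pos=(7,-2), heading=270, pen down
REPEAT 4 [
  -- iteration 1/4 --
  FD 6: (7,-2) -> (7,-8) [heading=270, draw]
  RT 90: heading 270 -> 180
  -- iteration 2/4 --
  FD 6: (7,-8) -> (1,-8) [heading=180, draw]
  RT 90: heading 180 -> 90
  -- iteration 3/4 --
  FD 6: (1,-8) -> (1,-2) [heading=90, draw]
  RT 90: heading 90 -> 0
  -- iteration 4/4 --
  FD 6: (1,-2) -> (7,-2) [heading=0, draw]
  RT 90: heading 0 -> 270
]
Final: pos=(7,-2), heading=270, 4 segment(s) drawn

Start position: (7, -2)
Final position: (7, -2)
Distance = 0; < 1e-6 -> CLOSED

Answer: yes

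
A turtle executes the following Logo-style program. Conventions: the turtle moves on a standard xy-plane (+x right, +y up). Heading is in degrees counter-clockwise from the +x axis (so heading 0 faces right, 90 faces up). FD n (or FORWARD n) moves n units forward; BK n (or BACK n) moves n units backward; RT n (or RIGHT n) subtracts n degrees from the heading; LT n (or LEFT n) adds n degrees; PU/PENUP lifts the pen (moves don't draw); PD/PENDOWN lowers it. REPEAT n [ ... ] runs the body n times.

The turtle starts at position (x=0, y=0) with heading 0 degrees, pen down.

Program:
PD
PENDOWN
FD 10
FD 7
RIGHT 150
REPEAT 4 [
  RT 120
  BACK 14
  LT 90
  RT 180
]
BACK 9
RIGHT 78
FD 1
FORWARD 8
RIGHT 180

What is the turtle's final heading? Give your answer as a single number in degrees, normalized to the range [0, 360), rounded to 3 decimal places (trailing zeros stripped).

Executing turtle program step by step:
Start: pos=(0,0), heading=0, pen down
PD: pen down
PD: pen down
FD 10: (0,0) -> (10,0) [heading=0, draw]
FD 7: (10,0) -> (17,0) [heading=0, draw]
RT 150: heading 0 -> 210
REPEAT 4 [
  -- iteration 1/4 --
  RT 120: heading 210 -> 90
  BK 14: (17,0) -> (17,-14) [heading=90, draw]
  LT 90: heading 90 -> 180
  RT 180: heading 180 -> 0
  -- iteration 2/4 --
  RT 120: heading 0 -> 240
  BK 14: (17,-14) -> (24,-1.876) [heading=240, draw]
  LT 90: heading 240 -> 330
  RT 180: heading 330 -> 150
  -- iteration 3/4 --
  RT 120: heading 150 -> 30
  BK 14: (24,-1.876) -> (11.876,-8.876) [heading=30, draw]
  LT 90: heading 30 -> 120
  RT 180: heading 120 -> 300
  -- iteration 4/4 --
  RT 120: heading 300 -> 180
  BK 14: (11.876,-8.876) -> (25.876,-8.876) [heading=180, draw]
  LT 90: heading 180 -> 270
  RT 180: heading 270 -> 90
]
BK 9: (25.876,-8.876) -> (25.876,-17.876) [heading=90, draw]
RT 78: heading 90 -> 12
FD 1: (25.876,-17.876) -> (26.854,-17.668) [heading=12, draw]
FD 8: (26.854,-17.668) -> (34.679,-16.004) [heading=12, draw]
RT 180: heading 12 -> 192
Final: pos=(34.679,-16.004), heading=192, 9 segment(s) drawn

Answer: 192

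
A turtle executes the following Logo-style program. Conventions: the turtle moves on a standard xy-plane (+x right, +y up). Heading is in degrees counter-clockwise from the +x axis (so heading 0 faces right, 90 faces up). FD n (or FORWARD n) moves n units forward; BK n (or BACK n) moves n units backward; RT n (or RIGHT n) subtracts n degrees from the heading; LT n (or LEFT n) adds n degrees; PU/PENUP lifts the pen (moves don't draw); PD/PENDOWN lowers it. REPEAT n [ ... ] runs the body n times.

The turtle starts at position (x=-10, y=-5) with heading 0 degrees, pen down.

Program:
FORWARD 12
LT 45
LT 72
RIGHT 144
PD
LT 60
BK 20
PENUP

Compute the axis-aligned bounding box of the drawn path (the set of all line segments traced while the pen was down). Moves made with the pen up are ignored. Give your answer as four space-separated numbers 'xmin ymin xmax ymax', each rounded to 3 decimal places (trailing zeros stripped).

Executing turtle program step by step:
Start: pos=(-10,-5), heading=0, pen down
FD 12: (-10,-5) -> (2,-5) [heading=0, draw]
LT 45: heading 0 -> 45
LT 72: heading 45 -> 117
RT 144: heading 117 -> 333
PD: pen down
LT 60: heading 333 -> 33
BK 20: (2,-5) -> (-14.773,-15.893) [heading=33, draw]
PU: pen up
Final: pos=(-14.773,-15.893), heading=33, 2 segment(s) drawn

Segment endpoints: x in {-14.773, -10, 2}, y in {-15.893, -5}
xmin=-14.773, ymin=-15.893, xmax=2, ymax=-5

Answer: -14.773 -15.893 2 -5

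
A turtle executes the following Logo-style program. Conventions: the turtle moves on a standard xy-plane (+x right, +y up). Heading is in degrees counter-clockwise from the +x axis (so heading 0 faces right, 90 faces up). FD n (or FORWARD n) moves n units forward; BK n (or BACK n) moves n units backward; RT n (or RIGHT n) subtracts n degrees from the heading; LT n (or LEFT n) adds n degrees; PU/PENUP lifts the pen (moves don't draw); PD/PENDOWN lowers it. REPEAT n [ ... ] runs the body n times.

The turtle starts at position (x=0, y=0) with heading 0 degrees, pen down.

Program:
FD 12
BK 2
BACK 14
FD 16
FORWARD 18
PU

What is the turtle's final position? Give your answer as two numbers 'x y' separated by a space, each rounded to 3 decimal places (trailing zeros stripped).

Executing turtle program step by step:
Start: pos=(0,0), heading=0, pen down
FD 12: (0,0) -> (12,0) [heading=0, draw]
BK 2: (12,0) -> (10,0) [heading=0, draw]
BK 14: (10,0) -> (-4,0) [heading=0, draw]
FD 16: (-4,0) -> (12,0) [heading=0, draw]
FD 18: (12,0) -> (30,0) [heading=0, draw]
PU: pen up
Final: pos=(30,0), heading=0, 5 segment(s) drawn

Answer: 30 0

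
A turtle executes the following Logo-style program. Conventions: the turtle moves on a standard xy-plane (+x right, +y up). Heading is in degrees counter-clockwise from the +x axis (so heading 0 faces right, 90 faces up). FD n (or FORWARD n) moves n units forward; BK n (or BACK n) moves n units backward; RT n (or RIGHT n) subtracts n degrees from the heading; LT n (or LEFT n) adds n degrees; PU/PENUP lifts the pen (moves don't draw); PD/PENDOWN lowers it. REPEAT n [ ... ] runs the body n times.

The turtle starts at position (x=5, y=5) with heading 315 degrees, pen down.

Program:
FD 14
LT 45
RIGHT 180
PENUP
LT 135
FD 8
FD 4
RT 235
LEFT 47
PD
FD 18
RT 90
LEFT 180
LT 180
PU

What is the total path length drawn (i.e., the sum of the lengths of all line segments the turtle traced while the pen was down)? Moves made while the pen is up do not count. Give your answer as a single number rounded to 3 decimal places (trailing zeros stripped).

Answer: 32

Derivation:
Executing turtle program step by step:
Start: pos=(5,5), heading=315, pen down
FD 14: (5,5) -> (14.899,-4.899) [heading=315, draw]
LT 45: heading 315 -> 0
RT 180: heading 0 -> 180
PU: pen up
LT 135: heading 180 -> 315
FD 8: (14.899,-4.899) -> (20.556,-10.556) [heading=315, move]
FD 4: (20.556,-10.556) -> (23.385,-13.385) [heading=315, move]
RT 235: heading 315 -> 80
LT 47: heading 80 -> 127
PD: pen down
FD 18: (23.385,-13.385) -> (12.552,0.991) [heading=127, draw]
RT 90: heading 127 -> 37
LT 180: heading 37 -> 217
LT 180: heading 217 -> 37
PU: pen up
Final: pos=(12.552,0.991), heading=37, 2 segment(s) drawn

Segment lengths:
  seg 1: (5,5) -> (14.899,-4.899), length = 14
  seg 2: (23.385,-13.385) -> (12.552,0.991), length = 18
Total = 32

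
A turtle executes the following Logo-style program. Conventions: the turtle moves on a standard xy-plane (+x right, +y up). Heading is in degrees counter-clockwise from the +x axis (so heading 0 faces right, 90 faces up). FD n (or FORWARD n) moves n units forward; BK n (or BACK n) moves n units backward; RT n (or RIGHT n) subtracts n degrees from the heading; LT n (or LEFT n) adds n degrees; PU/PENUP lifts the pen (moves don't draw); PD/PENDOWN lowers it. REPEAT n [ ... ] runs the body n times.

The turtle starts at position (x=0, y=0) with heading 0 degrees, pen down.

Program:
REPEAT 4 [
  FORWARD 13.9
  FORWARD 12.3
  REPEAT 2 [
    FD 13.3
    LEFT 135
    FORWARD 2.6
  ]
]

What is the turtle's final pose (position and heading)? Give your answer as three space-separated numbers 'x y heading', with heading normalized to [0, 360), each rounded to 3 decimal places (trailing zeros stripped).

Executing turtle program step by step:
Start: pos=(0,0), heading=0, pen down
REPEAT 4 [
  -- iteration 1/4 --
  FD 13.9: (0,0) -> (13.9,0) [heading=0, draw]
  FD 12.3: (13.9,0) -> (26.2,0) [heading=0, draw]
  REPEAT 2 [
    -- iteration 1/2 --
    FD 13.3: (26.2,0) -> (39.5,0) [heading=0, draw]
    LT 135: heading 0 -> 135
    FD 2.6: (39.5,0) -> (37.662,1.838) [heading=135, draw]
    -- iteration 2/2 --
    FD 13.3: (37.662,1.838) -> (28.257,11.243) [heading=135, draw]
    LT 135: heading 135 -> 270
    FD 2.6: (28.257,11.243) -> (28.257,8.643) [heading=270, draw]
  ]
  -- iteration 2/4 --
  FD 13.9: (28.257,8.643) -> (28.257,-5.257) [heading=270, draw]
  FD 12.3: (28.257,-5.257) -> (28.257,-17.557) [heading=270, draw]
  REPEAT 2 [
    -- iteration 1/2 --
    FD 13.3: (28.257,-17.557) -> (28.257,-30.857) [heading=270, draw]
    LT 135: heading 270 -> 45
    FD 2.6: (28.257,-30.857) -> (30.095,-29.019) [heading=45, draw]
    -- iteration 2/2 --
    FD 13.3: (30.095,-29.019) -> (39.5,-19.614) [heading=45, draw]
    LT 135: heading 45 -> 180
    FD 2.6: (39.5,-19.614) -> (36.9,-19.614) [heading=180, draw]
  ]
  -- iteration 3/4 --
  FD 13.9: (36.9,-19.614) -> (23,-19.614) [heading=180, draw]
  FD 12.3: (23,-19.614) -> (10.7,-19.614) [heading=180, draw]
  REPEAT 2 [
    -- iteration 1/2 --
    FD 13.3: (10.7,-19.614) -> (-2.6,-19.614) [heading=180, draw]
    LT 135: heading 180 -> 315
    FD 2.6: (-2.6,-19.614) -> (-0.762,-21.452) [heading=315, draw]
    -- iteration 2/2 --
    FD 13.3: (-0.762,-21.452) -> (8.643,-30.857) [heading=315, draw]
    LT 135: heading 315 -> 90
    FD 2.6: (8.643,-30.857) -> (8.643,-28.257) [heading=90, draw]
  ]
  -- iteration 4/4 --
  FD 13.9: (8.643,-28.257) -> (8.643,-14.357) [heading=90, draw]
  FD 12.3: (8.643,-14.357) -> (8.643,-2.057) [heading=90, draw]
  REPEAT 2 [
    -- iteration 1/2 --
    FD 13.3: (8.643,-2.057) -> (8.643,11.243) [heading=90, draw]
    LT 135: heading 90 -> 225
    FD 2.6: (8.643,11.243) -> (6.805,9.405) [heading=225, draw]
    -- iteration 2/2 --
    FD 13.3: (6.805,9.405) -> (-2.6,0) [heading=225, draw]
    LT 135: heading 225 -> 0
    FD 2.6: (-2.6,0) -> (0,0) [heading=0, draw]
  ]
]
Final: pos=(0,0), heading=0, 24 segment(s) drawn

Answer: 0 0 0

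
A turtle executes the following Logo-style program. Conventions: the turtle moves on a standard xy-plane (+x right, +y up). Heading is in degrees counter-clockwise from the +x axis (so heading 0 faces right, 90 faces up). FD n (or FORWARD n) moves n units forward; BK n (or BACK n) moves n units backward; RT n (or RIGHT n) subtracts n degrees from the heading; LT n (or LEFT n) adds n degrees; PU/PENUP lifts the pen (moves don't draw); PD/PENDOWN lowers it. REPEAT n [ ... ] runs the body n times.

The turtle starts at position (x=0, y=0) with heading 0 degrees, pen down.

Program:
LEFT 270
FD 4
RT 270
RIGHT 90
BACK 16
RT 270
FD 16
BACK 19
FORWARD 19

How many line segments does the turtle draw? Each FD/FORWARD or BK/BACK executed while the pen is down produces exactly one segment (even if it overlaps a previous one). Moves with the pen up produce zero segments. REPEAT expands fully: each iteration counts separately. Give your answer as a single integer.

Answer: 5

Derivation:
Executing turtle program step by step:
Start: pos=(0,0), heading=0, pen down
LT 270: heading 0 -> 270
FD 4: (0,0) -> (0,-4) [heading=270, draw]
RT 270: heading 270 -> 0
RT 90: heading 0 -> 270
BK 16: (0,-4) -> (0,12) [heading=270, draw]
RT 270: heading 270 -> 0
FD 16: (0,12) -> (16,12) [heading=0, draw]
BK 19: (16,12) -> (-3,12) [heading=0, draw]
FD 19: (-3,12) -> (16,12) [heading=0, draw]
Final: pos=(16,12), heading=0, 5 segment(s) drawn
Segments drawn: 5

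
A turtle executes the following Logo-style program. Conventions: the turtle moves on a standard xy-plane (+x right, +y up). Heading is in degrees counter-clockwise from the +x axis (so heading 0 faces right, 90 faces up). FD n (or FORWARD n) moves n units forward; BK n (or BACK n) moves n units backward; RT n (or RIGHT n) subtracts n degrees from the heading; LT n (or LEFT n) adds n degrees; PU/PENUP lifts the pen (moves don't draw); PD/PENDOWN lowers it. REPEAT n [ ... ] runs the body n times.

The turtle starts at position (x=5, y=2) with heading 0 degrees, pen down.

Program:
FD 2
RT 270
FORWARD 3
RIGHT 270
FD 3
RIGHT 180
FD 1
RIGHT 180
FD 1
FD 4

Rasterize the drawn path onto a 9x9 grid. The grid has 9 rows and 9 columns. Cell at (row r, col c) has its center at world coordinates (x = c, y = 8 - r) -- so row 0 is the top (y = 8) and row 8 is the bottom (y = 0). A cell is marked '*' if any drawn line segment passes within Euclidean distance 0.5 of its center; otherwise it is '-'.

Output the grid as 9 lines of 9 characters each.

Segment 0: (5,2) -> (7,2)
Segment 1: (7,2) -> (7,5)
Segment 2: (7,5) -> (4,5)
Segment 3: (4,5) -> (5,5)
Segment 4: (5,5) -> (4,5)
Segment 5: (4,5) -> (-0,5)

Answer: ---------
---------
---------
********-
-------*-
-------*-
-----***-
---------
---------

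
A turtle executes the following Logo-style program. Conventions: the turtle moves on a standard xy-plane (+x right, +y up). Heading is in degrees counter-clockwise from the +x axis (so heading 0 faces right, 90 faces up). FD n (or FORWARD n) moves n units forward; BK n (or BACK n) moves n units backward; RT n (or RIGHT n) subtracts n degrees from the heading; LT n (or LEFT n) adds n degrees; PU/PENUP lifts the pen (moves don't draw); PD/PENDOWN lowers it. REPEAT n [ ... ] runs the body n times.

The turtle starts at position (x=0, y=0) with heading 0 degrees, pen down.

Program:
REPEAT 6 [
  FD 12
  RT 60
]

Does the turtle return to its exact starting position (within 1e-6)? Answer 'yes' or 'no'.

Executing turtle program step by step:
Start: pos=(0,0), heading=0, pen down
REPEAT 6 [
  -- iteration 1/6 --
  FD 12: (0,0) -> (12,0) [heading=0, draw]
  RT 60: heading 0 -> 300
  -- iteration 2/6 --
  FD 12: (12,0) -> (18,-10.392) [heading=300, draw]
  RT 60: heading 300 -> 240
  -- iteration 3/6 --
  FD 12: (18,-10.392) -> (12,-20.785) [heading=240, draw]
  RT 60: heading 240 -> 180
  -- iteration 4/6 --
  FD 12: (12,-20.785) -> (0,-20.785) [heading=180, draw]
  RT 60: heading 180 -> 120
  -- iteration 5/6 --
  FD 12: (0,-20.785) -> (-6,-10.392) [heading=120, draw]
  RT 60: heading 120 -> 60
  -- iteration 6/6 --
  FD 12: (-6,-10.392) -> (0,0) [heading=60, draw]
  RT 60: heading 60 -> 0
]
Final: pos=(0,0), heading=0, 6 segment(s) drawn

Start position: (0, 0)
Final position: (0, 0)
Distance = 0; < 1e-6 -> CLOSED

Answer: yes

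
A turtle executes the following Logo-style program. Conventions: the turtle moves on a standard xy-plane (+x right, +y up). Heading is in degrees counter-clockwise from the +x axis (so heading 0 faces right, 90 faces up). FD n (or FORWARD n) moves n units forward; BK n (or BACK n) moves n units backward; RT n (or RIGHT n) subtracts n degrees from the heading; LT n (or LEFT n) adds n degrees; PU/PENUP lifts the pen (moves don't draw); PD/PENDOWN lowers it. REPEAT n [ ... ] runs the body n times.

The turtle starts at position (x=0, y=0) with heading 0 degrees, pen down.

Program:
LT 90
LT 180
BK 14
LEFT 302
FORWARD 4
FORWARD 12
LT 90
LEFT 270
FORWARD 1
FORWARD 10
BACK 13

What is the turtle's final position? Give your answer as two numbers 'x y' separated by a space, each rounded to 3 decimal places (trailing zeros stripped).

Executing turtle program step by step:
Start: pos=(0,0), heading=0, pen down
LT 90: heading 0 -> 90
LT 180: heading 90 -> 270
BK 14: (0,0) -> (0,14) [heading=270, draw]
LT 302: heading 270 -> 212
FD 4: (0,14) -> (-3.392,11.88) [heading=212, draw]
FD 12: (-3.392,11.88) -> (-13.569,5.521) [heading=212, draw]
LT 90: heading 212 -> 302
LT 270: heading 302 -> 212
FD 1: (-13.569,5.521) -> (-14.417,4.991) [heading=212, draw]
FD 10: (-14.417,4.991) -> (-22.897,-0.308) [heading=212, draw]
BK 13: (-22.897,-0.308) -> (-11.873,6.581) [heading=212, draw]
Final: pos=(-11.873,6.581), heading=212, 6 segment(s) drawn

Answer: -11.873 6.581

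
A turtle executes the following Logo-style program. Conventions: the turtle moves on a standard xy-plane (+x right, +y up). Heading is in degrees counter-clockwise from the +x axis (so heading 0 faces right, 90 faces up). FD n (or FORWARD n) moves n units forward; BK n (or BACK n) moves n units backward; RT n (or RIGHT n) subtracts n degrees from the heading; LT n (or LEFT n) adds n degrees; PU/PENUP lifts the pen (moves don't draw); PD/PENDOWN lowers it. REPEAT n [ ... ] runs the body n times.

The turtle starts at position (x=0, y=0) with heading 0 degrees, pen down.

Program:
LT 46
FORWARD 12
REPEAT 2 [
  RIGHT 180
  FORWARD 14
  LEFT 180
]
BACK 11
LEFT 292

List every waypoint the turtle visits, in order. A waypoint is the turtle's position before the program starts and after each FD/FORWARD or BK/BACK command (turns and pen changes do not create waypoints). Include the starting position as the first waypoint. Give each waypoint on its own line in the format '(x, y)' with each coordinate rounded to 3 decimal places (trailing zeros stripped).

Answer: (0, 0)
(8.336, 8.632)
(-1.389, -1.439)
(-11.115, -11.509)
(-18.756, -19.422)

Derivation:
Executing turtle program step by step:
Start: pos=(0,0), heading=0, pen down
LT 46: heading 0 -> 46
FD 12: (0,0) -> (8.336,8.632) [heading=46, draw]
REPEAT 2 [
  -- iteration 1/2 --
  RT 180: heading 46 -> 226
  FD 14: (8.336,8.632) -> (-1.389,-1.439) [heading=226, draw]
  LT 180: heading 226 -> 46
  -- iteration 2/2 --
  RT 180: heading 46 -> 226
  FD 14: (-1.389,-1.439) -> (-11.115,-11.509) [heading=226, draw]
  LT 180: heading 226 -> 46
]
BK 11: (-11.115,-11.509) -> (-18.756,-19.422) [heading=46, draw]
LT 292: heading 46 -> 338
Final: pos=(-18.756,-19.422), heading=338, 4 segment(s) drawn
Waypoints (5 total):
(0, 0)
(8.336, 8.632)
(-1.389, -1.439)
(-11.115, -11.509)
(-18.756, -19.422)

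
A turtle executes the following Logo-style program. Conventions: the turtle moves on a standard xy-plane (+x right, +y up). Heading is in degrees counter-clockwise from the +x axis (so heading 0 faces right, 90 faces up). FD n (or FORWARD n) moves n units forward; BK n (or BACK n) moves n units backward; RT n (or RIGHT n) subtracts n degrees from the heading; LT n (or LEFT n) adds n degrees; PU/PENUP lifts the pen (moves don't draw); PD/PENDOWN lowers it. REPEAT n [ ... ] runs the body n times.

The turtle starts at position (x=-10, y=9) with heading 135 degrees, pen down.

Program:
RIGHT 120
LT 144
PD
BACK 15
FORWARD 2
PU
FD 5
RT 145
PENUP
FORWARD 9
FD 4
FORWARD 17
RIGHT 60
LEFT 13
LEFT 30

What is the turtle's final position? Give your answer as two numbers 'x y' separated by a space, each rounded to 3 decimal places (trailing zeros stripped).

Executing turtle program step by step:
Start: pos=(-10,9), heading=135, pen down
RT 120: heading 135 -> 15
LT 144: heading 15 -> 159
PD: pen down
BK 15: (-10,9) -> (4.004,3.624) [heading=159, draw]
FD 2: (4.004,3.624) -> (2.137,4.341) [heading=159, draw]
PU: pen up
FD 5: (2.137,4.341) -> (-2.531,6.133) [heading=159, move]
RT 145: heading 159 -> 14
PU: pen up
FD 9: (-2.531,6.133) -> (6.201,8.31) [heading=14, move]
FD 4: (6.201,8.31) -> (10.082,9.278) [heading=14, move]
FD 17: (10.082,9.278) -> (26.578,13.391) [heading=14, move]
RT 60: heading 14 -> 314
LT 13: heading 314 -> 327
LT 30: heading 327 -> 357
Final: pos=(26.578,13.391), heading=357, 2 segment(s) drawn

Answer: 26.578 13.391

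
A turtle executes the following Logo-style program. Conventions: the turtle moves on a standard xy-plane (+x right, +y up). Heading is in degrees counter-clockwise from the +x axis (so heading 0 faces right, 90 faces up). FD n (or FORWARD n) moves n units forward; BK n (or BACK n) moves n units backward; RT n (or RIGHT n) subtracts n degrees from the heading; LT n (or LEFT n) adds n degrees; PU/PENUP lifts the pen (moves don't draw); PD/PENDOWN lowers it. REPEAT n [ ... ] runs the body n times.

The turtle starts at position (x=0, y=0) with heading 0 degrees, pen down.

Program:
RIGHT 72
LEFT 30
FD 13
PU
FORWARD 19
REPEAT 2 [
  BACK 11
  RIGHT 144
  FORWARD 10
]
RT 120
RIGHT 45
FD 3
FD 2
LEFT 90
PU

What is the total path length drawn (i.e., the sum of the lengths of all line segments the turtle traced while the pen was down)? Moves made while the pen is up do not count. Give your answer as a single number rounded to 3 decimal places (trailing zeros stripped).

Executing turtle program step by step:
Start: pos=(0,0), heading=0, pen down
RT 72: heading 0 -> 288
LT 30: heading 288 -> 318
FD 13: (0,0) -> (9.661,-8.699) [heading=318, draw]
PU: pen up
FD 19: (9.661,-8.699) -> (23.781,-21.412) [heading=318, move]
REPEAT 2 [
  -- iteration 1/2 --
  BK 11: (23.781,-21.412) -> (15.606,-14.052) [heading=318, move]
  RT 144: heading 318 -> 174
  FD 10: (15.606,-14.052) -> (5.661,-13.006) [heading=174, move]
  -- iteration 2/2 --
  BK 11: (5.661,-13.006) -> (16.601,-14.156) [heading=174, move]
  RT 144: heading 174 -> 30
  FD 10: (16.601,-14.156) -> (25.261,-9.156) [heading=30, move]
]
RT 120: heading 30 -> 270
RT 45: heading 270 -> 225
FD 3: (25.261,-9.156) -> (23.139,-11.278) [heading=225, move]
FD 2: (23.139,-11.278) -> (21.725,-12.692) [heading=225, move]
LT 90: heading 225 -> 315
PU: pen up
Final: pos=(21.725,-12.692), heading=315, 1 segment(s) drawn

Segment lengths:
  seg 1: (0,0) -> (9.661,-8.699), length = 13
Total = 13

Answer: 13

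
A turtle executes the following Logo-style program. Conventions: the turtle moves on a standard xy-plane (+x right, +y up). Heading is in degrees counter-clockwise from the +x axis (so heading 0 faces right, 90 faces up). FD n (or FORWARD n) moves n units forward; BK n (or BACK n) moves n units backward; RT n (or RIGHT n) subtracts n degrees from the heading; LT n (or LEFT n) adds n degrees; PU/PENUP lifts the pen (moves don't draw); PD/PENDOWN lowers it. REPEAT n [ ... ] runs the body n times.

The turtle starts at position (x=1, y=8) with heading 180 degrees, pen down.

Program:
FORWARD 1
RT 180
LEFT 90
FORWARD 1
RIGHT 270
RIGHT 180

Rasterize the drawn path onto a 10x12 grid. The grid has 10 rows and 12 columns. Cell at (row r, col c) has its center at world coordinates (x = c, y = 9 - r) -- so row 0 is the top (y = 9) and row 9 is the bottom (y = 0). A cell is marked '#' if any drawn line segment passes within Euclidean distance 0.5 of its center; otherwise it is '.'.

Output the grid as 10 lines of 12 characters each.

Segment 0: (1,8) -> (0,8)
Segment 1: (0,8) -> (0,9)

Answer: #...........
##..........
............
............
............
............
............
............
............
............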